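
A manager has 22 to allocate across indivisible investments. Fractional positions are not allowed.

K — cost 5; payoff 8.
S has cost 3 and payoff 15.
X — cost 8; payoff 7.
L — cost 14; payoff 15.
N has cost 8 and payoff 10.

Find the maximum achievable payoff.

38

This is an integer program with binary decision variables.
S + X + N: cost 3 + 8 + 8 = 19 ≤ 22, payoff 15 + 7 + 10 = 32.
K + S + L: cost 5 + 3 + 14 = 22 ≤ 22, payoff 8 + 15 + 15 = 38.
K + S + N: cost 5 + 3 + 8 = 16 ≤ 22, payoff 8 + 15 + 10 = 33.
Best is K, S, and L with total payoff 38.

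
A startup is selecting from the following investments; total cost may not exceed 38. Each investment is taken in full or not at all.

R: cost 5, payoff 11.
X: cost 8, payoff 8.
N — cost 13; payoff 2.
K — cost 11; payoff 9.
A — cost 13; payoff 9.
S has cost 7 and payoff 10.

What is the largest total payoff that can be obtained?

This is a 0-1 knapsack instance.
R + K + A + S: cost 5 + 11 + 13 + 7 = 36 ≤ 38, payoff 11 + 9 + 9 + 10 = 39.
R + X + A + S: cost 5 + 8 + 13 + 7 = 33 ≤ 38, payoff 11 + 8 + 9 + 10 = 38.
R + X + K + S: cost 5 + 8 + 11 + 7 = 31 ≤ 38, payoff 11 + 8 + 9 + 10 = 38.
Best is R, K, A, and S with total payoff 39.

39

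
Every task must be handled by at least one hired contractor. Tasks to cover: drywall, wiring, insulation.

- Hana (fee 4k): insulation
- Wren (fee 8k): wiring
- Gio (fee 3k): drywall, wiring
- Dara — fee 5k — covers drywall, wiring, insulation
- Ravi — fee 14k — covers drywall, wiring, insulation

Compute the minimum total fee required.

5

This is a weighted set-cover instance.
The greedy cost-per-new-task heuristic would pick Gio and Hana for 7, but a cheaper cover exists.
Dara alone covers drywall, wiring, insulation — every task.
Total fee: 5.
No cover costs less than 5.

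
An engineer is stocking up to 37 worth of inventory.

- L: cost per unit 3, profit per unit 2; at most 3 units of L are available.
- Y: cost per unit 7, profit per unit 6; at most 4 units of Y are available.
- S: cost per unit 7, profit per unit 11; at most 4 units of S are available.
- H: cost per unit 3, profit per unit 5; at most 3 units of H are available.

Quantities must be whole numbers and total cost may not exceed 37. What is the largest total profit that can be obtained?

59

This is a bounded integer knapsack.
Take 4×S and 3×H: cost 37 ≤ 37, profit 4·11 + 3·5 = 59.
H has the best ratio (5/3) and is taken to its limit of 3; remaining capacity is filled optimally with the others.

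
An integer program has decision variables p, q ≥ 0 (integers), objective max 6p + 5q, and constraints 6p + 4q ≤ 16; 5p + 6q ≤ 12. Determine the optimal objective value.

12

(p,q)=(2,0) is feasible, giving 12.
(p,q)=(1,1) is feasible, giving 11.
(p,q)=(1,0) is feasible, giving 6.
No feasible integer point exceeds 12.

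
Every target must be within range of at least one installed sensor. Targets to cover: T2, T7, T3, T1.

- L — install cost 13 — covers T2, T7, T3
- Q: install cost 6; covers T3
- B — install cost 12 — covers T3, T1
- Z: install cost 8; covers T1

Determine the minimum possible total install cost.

Choose L and Z: together they cover T2, T7, T3, T1 — every target.
Total install cost: 13 + 8 = 21.
No cover costs less than 21.

21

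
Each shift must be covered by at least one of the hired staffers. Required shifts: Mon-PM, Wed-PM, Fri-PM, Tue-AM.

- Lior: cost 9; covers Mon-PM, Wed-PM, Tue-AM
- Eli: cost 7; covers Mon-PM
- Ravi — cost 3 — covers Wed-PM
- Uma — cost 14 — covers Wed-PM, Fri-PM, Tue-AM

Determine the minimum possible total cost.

The greedy cost-per-new-shift heuristic would pick Lior and Uma for 23, but a cheaper cover exists.
Choose Eli and Uma: together they cover Mon-PM, Wed-PM, Fri-PM, Tue-AM — every shift.
Total cost: 7 + 14 = 21.
No cover costs less than 21.

21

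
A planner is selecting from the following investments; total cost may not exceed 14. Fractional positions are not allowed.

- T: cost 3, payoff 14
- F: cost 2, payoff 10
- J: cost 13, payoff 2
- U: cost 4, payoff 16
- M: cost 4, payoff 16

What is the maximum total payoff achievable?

56

F + U + M: cost 2 + 4 + 4 = 10 ≤ 14, payoff 10 + 16 + 16 = 42.
T + F + U + M: cost 3 + 2 + 4 + 4 = 13 ≤ 14, payoff 14 + 10 + 16 + 16 = 56.
T + U + M: cost 3 + 4 + 4 = 11 ≤ 14, payoff 14 + 16 + 16 = 46.
Best is T, F, U, and M with total payoff 56.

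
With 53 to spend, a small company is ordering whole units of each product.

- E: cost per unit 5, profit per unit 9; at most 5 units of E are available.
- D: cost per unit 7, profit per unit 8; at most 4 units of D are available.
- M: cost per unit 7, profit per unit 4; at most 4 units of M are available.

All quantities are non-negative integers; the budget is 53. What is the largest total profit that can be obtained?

Take 5×E and 4×D: cost 53 ≤ 53, profit 5·9 + 4·8 = 77.
E has the best ratio (9/5) and is taken to its limit of 5; remaining capacity is filled optimally with the others.

77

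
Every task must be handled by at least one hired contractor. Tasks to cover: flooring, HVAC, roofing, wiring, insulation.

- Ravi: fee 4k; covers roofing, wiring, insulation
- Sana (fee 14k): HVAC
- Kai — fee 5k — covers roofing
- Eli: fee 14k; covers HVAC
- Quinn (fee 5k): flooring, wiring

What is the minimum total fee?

Choose Ravi, Sana, and Quinn: together they cover flooring, HVAC, roofing, wiring, insulation — every task.
Total fee: 4 + 14 + 5 = 23.
No cover costs less than 23.

23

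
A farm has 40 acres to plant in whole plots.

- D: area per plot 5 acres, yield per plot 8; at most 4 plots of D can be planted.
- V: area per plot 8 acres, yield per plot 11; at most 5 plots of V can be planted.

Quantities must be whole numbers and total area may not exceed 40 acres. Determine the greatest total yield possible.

57

This is a bounded integer knapsack.
Take 3×D and 3×V: area 39 ≤ 40, yield 3·8 + 3·11 = 57.
No other integer combination yields more.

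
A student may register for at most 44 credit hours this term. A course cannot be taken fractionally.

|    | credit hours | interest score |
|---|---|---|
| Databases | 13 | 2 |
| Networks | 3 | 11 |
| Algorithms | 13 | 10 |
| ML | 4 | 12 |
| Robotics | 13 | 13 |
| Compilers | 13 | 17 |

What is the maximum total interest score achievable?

Treat it as a binary knapsack problem.
Allowing fractional choices, the relaxed optimum would be about 61.5, but courses are indivisible.
Algorithms + ML + Robotics + Compilers: credit hours 13 + 4 + 13 + 13 = 43 ≤ 44, interest score 10 + 12 + 13 + 17 = 52.
Networks + Algorithms + Robotics + Compilers: credit hours 3 + 13 + 13 + 13 = 42 ≤ 44, interest score 11 + 10 + 13 + 17 = 51.
Networks + ML + Robotics + Compilers: credit hours 3 + 4 + 13 + 13 = 33 ≤ 44, interest score 11 + 12 + 13 + 17 = 53.
Best is Networks, ML, Robotics, and Compilers with total interest score 53.

53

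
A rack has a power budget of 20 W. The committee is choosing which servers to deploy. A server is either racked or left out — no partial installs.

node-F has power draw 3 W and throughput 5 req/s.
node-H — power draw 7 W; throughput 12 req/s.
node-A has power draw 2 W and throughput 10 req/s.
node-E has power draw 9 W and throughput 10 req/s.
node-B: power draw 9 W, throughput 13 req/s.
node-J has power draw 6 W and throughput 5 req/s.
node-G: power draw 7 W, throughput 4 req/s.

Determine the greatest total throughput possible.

Take node-H, node-A, and node-B: power draw 7 + 2 + 9 = 18 ≤ 20, throughput 12 + 10 + 13 = 35.
No other feasible combination does better.

35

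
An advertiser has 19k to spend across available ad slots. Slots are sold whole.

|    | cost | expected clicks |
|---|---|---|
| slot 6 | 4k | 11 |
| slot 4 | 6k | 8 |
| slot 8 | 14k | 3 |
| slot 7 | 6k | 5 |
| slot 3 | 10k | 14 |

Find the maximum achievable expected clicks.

25

This is an integer program with binary decision variables.
slot 6 + slot 4 + slot 7: cost 4 + 6 + 6 = 16 ≤ 19, expected clicks 11 + 8 + 5 = 24.
slot 6 + slot 3: cost 4 + 10 = 14 ≤ 19, expected clicks 11 + 14 = 25.
Best is slot 6 and slot 3 with total expected clicks 25.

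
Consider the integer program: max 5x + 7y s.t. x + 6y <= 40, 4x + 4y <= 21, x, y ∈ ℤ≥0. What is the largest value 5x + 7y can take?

35

(x,y)=(0,5): 1·0+6·5=30≤40, 4·0+4·5=20≤21, objective 35.
(x,y)=(1,4): 1·1+6·4=25≤40, 4·1+4·4=20≤21, objective 33.
No feasible integer point exceeds 35.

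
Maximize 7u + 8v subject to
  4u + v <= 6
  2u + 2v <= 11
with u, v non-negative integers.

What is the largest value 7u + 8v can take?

40

(u,v)=(0,5) is feasible, giving 40.
(u,v)=(0,4) is feasible, giving 32.
No feasible integer point exceeds 40.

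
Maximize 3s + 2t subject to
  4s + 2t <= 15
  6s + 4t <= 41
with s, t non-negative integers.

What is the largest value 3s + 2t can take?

Relaxing integrality, the LP optimum is 15.00 at (s,t) = (0, 7.5), which is not an integer point.
(s,t)=(0,7): 4·0+2·7=14≤15, 6·0+4·7=28≤41, objective 14.
(s,t)=(0,6): 4·0+2·6=12≤15, 6·0+4·6=24≤41, objective 12.
No feasible integer point exceeds 14.

14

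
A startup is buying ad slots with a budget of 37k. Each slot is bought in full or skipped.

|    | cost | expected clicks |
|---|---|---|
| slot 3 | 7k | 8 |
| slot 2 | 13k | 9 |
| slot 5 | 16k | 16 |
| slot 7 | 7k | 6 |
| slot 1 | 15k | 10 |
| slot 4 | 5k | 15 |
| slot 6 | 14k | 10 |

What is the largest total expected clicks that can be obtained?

45

Treat it as a binary knapsack problem.
Allowing fractional choices, the relaxed optimum would be about 46.4, but ad slots are indivisible.
slot 5 + slot 4 + slot 6: cost 16 + 5 + 14 = 35 ≤ 37, expected clicks 16 + 15 + 10 = 41.
slot 5 + slot 1 + slot 4: cost 16 + 15 + 5 = 36 ≤ 37, expected clicks 16 + 10 + 15 = 41.
slot 3 + slot 5 + slot 7 + slot 4: cost 7 + 16 + 7 + 5 = 35 ≤ 37, expected clicks 8 + 16 + 6 + 15 = 45.
Best is slot 3, slot 5, slot 7, and slot 4 with total expected clicks 45.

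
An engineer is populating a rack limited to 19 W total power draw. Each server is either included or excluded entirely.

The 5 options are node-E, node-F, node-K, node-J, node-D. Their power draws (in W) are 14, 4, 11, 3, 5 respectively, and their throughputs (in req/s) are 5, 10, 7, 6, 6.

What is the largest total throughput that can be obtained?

node-F + node-K + node-J: power draw 4 + 11 + 3 = 18 ≤ 19, throughput 10 + 7 + 6 = 23.
node-F + node-J + node-D: power draw 4 + 3 + 5 = 12 ≤ 19, throughput 10 + 6 + 6 = 22.
Best is node-F, node-K, and node-J with total throughput 23.

23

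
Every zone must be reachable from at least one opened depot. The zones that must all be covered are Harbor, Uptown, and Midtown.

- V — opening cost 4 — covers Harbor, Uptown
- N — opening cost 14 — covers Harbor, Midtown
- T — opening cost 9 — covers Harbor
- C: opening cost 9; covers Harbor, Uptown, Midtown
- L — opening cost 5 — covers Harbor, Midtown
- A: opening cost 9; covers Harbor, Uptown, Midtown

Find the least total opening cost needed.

C alone covers Harbor, Uptown, Midtown — every zone.
Total opening cost: 9.
No cover costs less than 9.

9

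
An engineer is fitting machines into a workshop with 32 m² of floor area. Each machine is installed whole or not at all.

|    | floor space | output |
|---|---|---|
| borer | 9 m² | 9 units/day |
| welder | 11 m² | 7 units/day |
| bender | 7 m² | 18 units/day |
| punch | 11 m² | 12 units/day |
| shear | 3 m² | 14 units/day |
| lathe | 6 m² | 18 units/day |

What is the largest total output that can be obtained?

62

borer + bender + shear + lathe: floor space 9 + 7 + 3 + 6 = 25 ≤ 32, output 9 + 18 + 14 + 18 = 59.
welder + bender + shear + lathe: floor space 11 + 7 + 3 + 6 = 27 ≤ 32, output 7 + 18 + 14 + 18 = 57.
bender + punch + shear + lathe: floor space 7 + 11 + 3 + 6 = 27 ≤ 32, output 18 + 12 + 14 + 18 = 62.
Best is bender, punch, shear, and lathe with total output 62.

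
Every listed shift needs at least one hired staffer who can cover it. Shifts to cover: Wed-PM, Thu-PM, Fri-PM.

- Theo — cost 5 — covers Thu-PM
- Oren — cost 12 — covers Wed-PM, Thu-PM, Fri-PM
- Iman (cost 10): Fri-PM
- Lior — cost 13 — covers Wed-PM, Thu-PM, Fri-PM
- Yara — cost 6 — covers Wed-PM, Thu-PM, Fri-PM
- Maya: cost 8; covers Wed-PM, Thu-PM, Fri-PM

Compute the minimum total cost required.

6

Yara alone covers Wed-PM, Thu-PM, Fri-PM — every shift.
Total cost: 6.
No cover costs less than 6.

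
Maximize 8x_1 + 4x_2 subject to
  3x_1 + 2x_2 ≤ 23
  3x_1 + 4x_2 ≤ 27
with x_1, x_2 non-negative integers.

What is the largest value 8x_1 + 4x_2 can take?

60

The continuous relaxation peaks at (7.67, 0) with value 61.33; rounding to a feasible lattice point costs some objective.
(x_1,x_2)=(7,1) is feasible, giving 60.
(x_1,x_2)=(6,2) is feasible, giving 56.
(x_1,x_2)=(7,0) is feasible, giving 56.
No feasible integer point exceeds 60.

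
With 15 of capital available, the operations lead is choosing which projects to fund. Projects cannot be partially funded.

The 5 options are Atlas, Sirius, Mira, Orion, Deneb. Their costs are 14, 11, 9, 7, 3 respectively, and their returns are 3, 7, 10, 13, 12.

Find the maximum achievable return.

Allowing fractional choices, the relaxed optimum would be about 30.6, but projects are indivisible.
Mira + Deneb: cost 9 + 3 = 12 ≤ 15, return 10 + 12 = 22.
Orion + Deneb: cost 7 + 3 = 10 ≤ 15, return 13 + 12 = 25.
Sirius + Deneb: cost 11 + 3 = 14 ≤ 15, return 7 + 12 = 19.
Best is Orion and Deneb with total return 25.

25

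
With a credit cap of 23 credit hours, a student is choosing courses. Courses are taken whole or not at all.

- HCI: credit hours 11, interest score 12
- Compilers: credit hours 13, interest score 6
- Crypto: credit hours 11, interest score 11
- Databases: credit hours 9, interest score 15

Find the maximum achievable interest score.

27

HCI + Crypto: credit hours 11 + 11 = 22 ≤ 23, interest score 12 + 11 = 23.
Crypto + Databases: credit hours 11 + 9 = 20 ≤ 23, interest score 11 + 15 = 26.
HCI + Databases: credit hours 11 + 9 = 20 ≤ 23, interest score 12 + 15 = 27.
Best is HCI and Databases with total interest score 27.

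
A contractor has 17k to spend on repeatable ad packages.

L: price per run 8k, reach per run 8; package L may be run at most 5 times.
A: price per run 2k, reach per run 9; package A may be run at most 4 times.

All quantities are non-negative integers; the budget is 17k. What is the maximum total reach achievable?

44

1×L and 4×A: price 16 ≤ 17, reach 1·8 + 4·9 = 44.
4×A: price 8 ≤ 17, reach 4·9 = 36.
Best is 44.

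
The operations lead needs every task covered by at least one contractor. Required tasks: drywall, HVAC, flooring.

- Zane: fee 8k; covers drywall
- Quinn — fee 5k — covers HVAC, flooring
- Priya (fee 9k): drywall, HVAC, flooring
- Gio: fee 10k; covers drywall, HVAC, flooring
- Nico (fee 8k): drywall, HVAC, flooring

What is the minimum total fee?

This is an integer covering problem.
The greedy cost-per-new-task heuristic would pick Quinn and Zane for 13, but a cheaper cover exists.
Nico alone covers drywall, HVAC, flooring — every task.
Total fee: 8.
No cover costs less than 8.

8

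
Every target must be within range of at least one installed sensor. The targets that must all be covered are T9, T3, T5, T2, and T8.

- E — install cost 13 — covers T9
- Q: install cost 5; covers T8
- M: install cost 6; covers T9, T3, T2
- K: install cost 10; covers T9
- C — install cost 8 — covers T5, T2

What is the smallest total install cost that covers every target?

Choose Q, M, and C: together they cover T9, T3, T5, T2, T8 — every target.
Total install cost: 5 + 6 + 8 = 19.
No cover costs less than 19.

19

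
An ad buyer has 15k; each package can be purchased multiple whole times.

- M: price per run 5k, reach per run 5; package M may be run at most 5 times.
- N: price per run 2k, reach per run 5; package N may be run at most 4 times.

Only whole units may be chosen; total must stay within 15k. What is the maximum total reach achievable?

25

Take 1×M and 4×N: price 13 ≤ 15, reach 1·5 + 4·5 = 25.
N has the best ratio (5/2) and is taken to its limit of 4; remaining capacity is filled optimally with the others.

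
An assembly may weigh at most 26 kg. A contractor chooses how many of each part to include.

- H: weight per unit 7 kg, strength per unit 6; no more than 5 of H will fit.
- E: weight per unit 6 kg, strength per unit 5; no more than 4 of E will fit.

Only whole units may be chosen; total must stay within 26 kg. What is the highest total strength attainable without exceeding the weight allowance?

22

H has the best ratio (6/7); taking only H gives at most 3×6 = 18 (stopped by the weight limit).
Mixing does better — 2×H and 2×E: weight 26 ≤ 26, strength 2·6 + 2·5 = 22.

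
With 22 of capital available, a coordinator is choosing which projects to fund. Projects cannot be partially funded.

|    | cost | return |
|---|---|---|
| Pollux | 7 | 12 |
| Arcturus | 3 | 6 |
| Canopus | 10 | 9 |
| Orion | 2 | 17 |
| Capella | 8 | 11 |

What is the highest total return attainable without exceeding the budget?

46

Take Pollux, Arcturus, Orion, and Capella: cost 7 + 3 + 2 + 8 = 20 ≤ 22, return 12 + 6 + 17 + 11 = 46.
No other feasible combination does better.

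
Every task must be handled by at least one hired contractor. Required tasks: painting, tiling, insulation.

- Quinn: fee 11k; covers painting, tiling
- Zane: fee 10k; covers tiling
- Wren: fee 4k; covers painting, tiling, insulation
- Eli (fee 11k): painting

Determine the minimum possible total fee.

4

Wren alone covers painting, tiling, insulation — every task.
Total fee: 4.
No cover costs less than 4.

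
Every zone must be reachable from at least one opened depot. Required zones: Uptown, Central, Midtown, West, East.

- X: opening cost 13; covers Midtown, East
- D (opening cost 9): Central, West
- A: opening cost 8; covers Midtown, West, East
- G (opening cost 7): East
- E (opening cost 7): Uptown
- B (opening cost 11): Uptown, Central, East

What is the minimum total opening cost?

Choose A and B: together they cover Uptown, Central, Midtown, West, East — every zone.
Total opening cost: 8 + 11 = 19.
No cover costs less than 19.

19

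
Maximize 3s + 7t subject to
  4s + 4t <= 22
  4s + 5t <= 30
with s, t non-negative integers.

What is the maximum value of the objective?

35

(s,t)=(0,5): 4·0+4·5=20≤22, 4·0+5·5=25≤30, objective 35.
(s,t)=(1,4): 4·1+4·4=20≤22, 4·1+5·4=24≤30, objective 31.
The best lattice point is (0,5), giving 35.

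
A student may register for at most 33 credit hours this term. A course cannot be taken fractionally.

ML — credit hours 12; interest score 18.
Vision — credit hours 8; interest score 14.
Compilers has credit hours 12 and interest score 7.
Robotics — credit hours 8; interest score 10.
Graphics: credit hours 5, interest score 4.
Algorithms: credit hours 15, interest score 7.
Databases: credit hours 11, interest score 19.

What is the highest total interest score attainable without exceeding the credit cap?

51

Allowing fractional choices, the relaxed optimum would be about 53.5, but courses are indivisible.
ML + Vision + Databases: credit hours 12 + 8 + 11 = 31 ≤ 33, interest score 18 + 14 + 19 = 51.
Vision + Robotics + Graphics + Databases: credit hours 8 + 8 + 5 + 11 = 32 ≤ 33, interest score 14 + 10 + 4 + 19 = 47.
ML + Robotics + Databases: credit hours 12 + 8 + 11 = 31 ≤ 33, interest score 18 + 10 + 19 = 47.
Best is ML, Vision, and Databases with total interest score 51.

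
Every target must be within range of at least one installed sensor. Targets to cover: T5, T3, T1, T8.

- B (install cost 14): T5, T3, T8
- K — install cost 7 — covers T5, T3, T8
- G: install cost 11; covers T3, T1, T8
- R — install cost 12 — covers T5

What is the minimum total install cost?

18

This is an integer covering problem.
Choose K and G: together they cover T5, T3, T1, T8 — every target.
Total install cost: 7 + 11 = 18.
No cover costs less than 18.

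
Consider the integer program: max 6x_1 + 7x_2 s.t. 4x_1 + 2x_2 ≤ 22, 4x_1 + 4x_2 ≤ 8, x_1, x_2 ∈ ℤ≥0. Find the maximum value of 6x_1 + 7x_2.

(x_1,x_2)=(0,2): 4·0+2·2=4≤22, 4·0+4·2=8≤8, objective 14.
(x_1,x_2)=(1,1): 4·1+2·1=6≤22, 4·1+4·1=8≤8, objective 13.
(x_1,x_2)=(0,1): 4·0+2·1=2≤22, 4·0+4·1=4≤8, objective 7.
No feasible integer point exceeds 14.

14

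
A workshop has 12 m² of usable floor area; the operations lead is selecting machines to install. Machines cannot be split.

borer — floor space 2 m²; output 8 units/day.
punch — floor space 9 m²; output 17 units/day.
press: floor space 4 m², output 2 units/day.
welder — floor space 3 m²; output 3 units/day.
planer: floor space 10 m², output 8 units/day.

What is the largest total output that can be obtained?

25

This is an integer program with binary decision variables.
Take borer and punch: floor space 2 + 9 = 11 ≤ 12, output 8 + 17 = 25.
No other feasible combination does better.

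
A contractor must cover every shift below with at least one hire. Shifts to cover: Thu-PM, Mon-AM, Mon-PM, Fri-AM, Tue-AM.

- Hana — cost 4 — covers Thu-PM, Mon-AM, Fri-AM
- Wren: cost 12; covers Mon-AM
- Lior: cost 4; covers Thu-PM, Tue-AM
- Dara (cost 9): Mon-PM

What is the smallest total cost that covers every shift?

17

This is a weighted set-cover instance.
Choose Hana, Lior, and Dara: together they cover Thu-PM, Mon-AM, Mon-PM, Fri-AM, Tue-AM — every shift.
Total cost: 4 + 4 + 9 = 17.
No cover costs less than 17.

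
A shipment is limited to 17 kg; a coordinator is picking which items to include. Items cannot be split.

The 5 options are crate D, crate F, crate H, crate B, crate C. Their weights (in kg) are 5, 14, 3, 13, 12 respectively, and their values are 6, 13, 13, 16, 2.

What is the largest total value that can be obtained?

Treat it as a binary knapsack problem.
crate H + crate B: weight 3 + 13 = 16 ≤ 17, value 13 + 16 = 29.
crate F + crate H: weight 14 + 3 = 17 ≤ 17, value 13 + 13 = 26.
Best is crate H and crate B with total value 29.

29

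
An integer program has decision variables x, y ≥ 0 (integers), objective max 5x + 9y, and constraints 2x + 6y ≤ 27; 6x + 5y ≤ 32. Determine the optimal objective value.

(x,y)=(1,4) is feasible, giving 41.
(x,y)=(2,3) is feasible, giving 37.
(x,y)=(0,4) is feasible, giving 36.
Maximum is 41 at (x,y)=(1,4).

41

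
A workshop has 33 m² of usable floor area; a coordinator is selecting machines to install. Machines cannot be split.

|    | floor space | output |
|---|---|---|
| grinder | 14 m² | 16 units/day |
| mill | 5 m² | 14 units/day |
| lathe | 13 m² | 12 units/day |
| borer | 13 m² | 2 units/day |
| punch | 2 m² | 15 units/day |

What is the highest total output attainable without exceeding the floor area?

45

Take grinder, mill, and punch: floor space 14 + 5 + 2 = 21 ≤ 33, output 16 + 14 + 15 = 45.
No other feasible combination does better.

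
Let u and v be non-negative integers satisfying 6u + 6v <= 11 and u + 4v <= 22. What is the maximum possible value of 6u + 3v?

Relaxing integrality, the LP optimum is 11.00 at (u,v) = (1.83, 0), which is not an integer point.
(u,v)=(1,0): 6·1+6·0=6≤11, 1·1+4·0=1≤22, objective 6.
(u,v)=(0,1): 6·0+6·1=6≤11, 1·0+4·1=4≤22, objective 3.
(u,v)=(0,0): 6·0+6·0=0≤11, 1·0+4·0=0≤22, objective 0.
The best lattice point is (1,0), giving 6.

6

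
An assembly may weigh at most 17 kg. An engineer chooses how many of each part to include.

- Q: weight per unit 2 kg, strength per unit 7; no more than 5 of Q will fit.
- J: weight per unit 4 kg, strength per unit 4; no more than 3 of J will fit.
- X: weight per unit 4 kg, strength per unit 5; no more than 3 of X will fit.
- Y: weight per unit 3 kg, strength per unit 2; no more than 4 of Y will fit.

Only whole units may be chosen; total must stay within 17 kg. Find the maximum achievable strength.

42

Take 5×Q, 1×X, and 1×Y: weight 17 ≤ 17, strength 5·7 + 1·5 + 1·2 = 42.
Q has the best ratio (7/2) and is taken to its limit of 5; remaining capacity is filled optimally with the others.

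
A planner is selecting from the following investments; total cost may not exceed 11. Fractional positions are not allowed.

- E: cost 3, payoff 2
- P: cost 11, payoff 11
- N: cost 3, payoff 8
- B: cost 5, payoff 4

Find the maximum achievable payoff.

Take E, N, and B: cost 3 + 3 + 5 = 11 ≤ 11, payoff 2 + 8 + 4 = 14.
No other feasible combination does better.

14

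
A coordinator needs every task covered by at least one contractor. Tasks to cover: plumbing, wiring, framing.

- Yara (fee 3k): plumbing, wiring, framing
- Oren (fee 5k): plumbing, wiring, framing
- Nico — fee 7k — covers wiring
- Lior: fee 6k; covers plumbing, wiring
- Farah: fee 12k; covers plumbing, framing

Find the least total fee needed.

3

Yara alone covers plumbing, wiring, framing — every task.
Total fee: 3.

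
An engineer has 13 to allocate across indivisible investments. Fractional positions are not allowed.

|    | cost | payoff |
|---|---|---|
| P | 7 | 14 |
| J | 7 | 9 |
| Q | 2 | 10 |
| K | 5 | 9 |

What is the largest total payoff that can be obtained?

24

P + K: cost 7 + 5 = 12 ≤ 13, payoff 14 + 9 = 23.
Q + K: cost 2 + 5 = 7 ≤ 13, payoff 10 + 9 = 19.
P + Q: cost 7 + 2 = 9 ≤ 13, payoff 14 + 10 = 24.
Best is P and Q with total payoff 24.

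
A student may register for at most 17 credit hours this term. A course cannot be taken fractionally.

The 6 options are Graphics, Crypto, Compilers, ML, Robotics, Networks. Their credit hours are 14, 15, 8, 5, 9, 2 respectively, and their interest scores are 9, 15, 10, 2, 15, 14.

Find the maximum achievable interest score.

Take ML, Robotics, and Networks: credit hours 5 + 9 + 2 = 16 ≤ 17, interest score 2 + 15 + 14 = 31.
No other feasible combination does better.

31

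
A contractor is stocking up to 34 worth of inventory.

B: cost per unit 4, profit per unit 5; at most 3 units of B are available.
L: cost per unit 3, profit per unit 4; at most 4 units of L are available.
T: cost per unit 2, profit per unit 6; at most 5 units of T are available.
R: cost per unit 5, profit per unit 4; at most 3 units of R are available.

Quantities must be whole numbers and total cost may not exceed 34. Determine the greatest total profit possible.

This is a bounded integer knapsack.
3×B, 4×L, and 5×T: cost 34 ≤ 34, profit 3·5 + 4·4 + 5·6 = 61.
3×B, 2×L, 5×T, and 1×R: cost 33 ≤ 34, profit 3·5 + 2·4 + 5·6 + 1·4 = 57.
Best is 61.

61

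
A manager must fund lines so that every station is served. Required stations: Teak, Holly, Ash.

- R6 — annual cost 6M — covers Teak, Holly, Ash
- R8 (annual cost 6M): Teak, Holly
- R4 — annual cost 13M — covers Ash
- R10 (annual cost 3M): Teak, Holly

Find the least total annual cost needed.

The greedy cost-per-new-station heuristic would pick R10 and R6 for 9, but a cheaper cover exists.
R6 alone covers Teak, Holly, Ash — every station.
Total annual cost: 6.
No cover costs less than 6.

6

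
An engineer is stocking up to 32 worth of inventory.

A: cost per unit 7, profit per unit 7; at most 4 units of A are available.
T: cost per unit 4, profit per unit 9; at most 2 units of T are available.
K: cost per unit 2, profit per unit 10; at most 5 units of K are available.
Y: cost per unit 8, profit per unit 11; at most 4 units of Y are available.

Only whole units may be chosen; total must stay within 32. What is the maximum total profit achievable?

Take 2×A, 2×T, and 5×K: cost 32 ≤ 32, profit 2·7 + 2·9 + 5·10 = 82.
K has the best ratio (10/2) and is taken to its limit of 5; remaining capacity is filled optimally with the others.

82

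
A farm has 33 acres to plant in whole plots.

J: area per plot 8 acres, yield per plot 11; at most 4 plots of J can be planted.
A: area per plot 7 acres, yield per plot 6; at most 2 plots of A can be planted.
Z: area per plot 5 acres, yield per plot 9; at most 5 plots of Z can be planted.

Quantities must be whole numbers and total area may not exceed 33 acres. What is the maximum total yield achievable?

56

Take 1×J and 5×Z: area 33 ≤ 33, yield 1·11 + 5·9 = 56.
Z has the best ratio (9/5) and is taken to its limit of 5; remaining capacity is filled optimally with the others.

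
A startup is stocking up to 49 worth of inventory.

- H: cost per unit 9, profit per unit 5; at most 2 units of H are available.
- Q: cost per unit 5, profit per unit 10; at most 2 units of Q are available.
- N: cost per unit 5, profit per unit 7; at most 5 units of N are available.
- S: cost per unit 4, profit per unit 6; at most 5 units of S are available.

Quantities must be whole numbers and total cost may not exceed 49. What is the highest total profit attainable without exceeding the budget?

73

Q has the best ratio (10/5); taking only Q gives at most 2×10 = 20 (stopped by the supply cap of 2).
Mixing does better — 2×Q, 5×N, and 3×S: cost 47 ≤ 49, profit 2·10 + 5·7 + 3·6 = 73.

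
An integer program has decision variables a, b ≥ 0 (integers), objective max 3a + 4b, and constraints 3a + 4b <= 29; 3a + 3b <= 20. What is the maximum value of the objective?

(a,b)=(0,6) is feasible, giving 24.
(a,b)=(1,5) is feasible, giving 23.
Maximum is 24 at (a,b)=(0,6).

24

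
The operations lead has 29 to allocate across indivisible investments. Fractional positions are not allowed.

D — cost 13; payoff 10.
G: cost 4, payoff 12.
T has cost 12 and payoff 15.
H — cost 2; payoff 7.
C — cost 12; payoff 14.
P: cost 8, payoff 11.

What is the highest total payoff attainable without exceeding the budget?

Allowing fractional choices, the relaxed optimum would be about 48.5, but investments are indivisible.
G + H + C + P: cost 4 + 2 + 12 + 8 = 26 ≤ 29, payoff 12 + 7 + 14 + 11 = 44.
G + T + H + P: cost 4 + 12 + 2 + 8 = 26 ≤ 29, payoff 12 + 15 + 7 + 11 = 45.
Best is G, T, H, and P with total payoff 45.

45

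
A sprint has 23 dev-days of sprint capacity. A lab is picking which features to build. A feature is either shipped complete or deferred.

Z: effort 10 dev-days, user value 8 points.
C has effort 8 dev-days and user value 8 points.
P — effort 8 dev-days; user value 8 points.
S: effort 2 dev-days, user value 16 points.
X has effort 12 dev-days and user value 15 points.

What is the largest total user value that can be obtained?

This is an integer program with binary decision variables.
Allowing fractional choices, the relaxed optimum would be about 40.0, but features are indivisible.
C + S + X: effort 8 + 2 + 12 = 22 ≤ 23, user value 8 + 16 + 15 = 39.
P + S + X: effort 8 + 2 + 12 = 22 ≤ 23, user value 8 + 16 + 15 = 39.
C + P + S: effort 8 + 8 + 2 = 18 ≤ 23, user value 8 + 8 + 16 = 32.
The maximum user value is 39; one optimal choice is C, S, and X.

39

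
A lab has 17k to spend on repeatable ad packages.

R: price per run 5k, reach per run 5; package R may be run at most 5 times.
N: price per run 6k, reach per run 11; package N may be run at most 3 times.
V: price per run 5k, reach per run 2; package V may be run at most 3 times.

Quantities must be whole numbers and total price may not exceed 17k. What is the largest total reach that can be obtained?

N has the best ratio (11/6); taking only N gives at most 2×11 = 22 (stopped by the price limit).
Mixing does better — 1×R and 2×N: price 17 ≤ 17, reach 1·5 + 2·11 = 27.

27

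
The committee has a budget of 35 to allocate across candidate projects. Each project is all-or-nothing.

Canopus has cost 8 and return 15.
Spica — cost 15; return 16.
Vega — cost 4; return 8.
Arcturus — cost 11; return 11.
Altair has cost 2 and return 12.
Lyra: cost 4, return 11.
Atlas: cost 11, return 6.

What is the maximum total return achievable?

62

Canopus + Spica + Altair + Lyra: cost 8 + 15 + 2 + 4 = 29 ≤ 35, return 15 + 16 + 12 + 11 = 54.
Canopus + Spica + Vega + Altair + Lyra: cost 8 + 15 + 4 + 2 + 4 = 33 ≤ 35, return 15 + 16 + 8 + 12 + 11 = 62.
Canopus + Vega + Arcturus + Altair + Lyra: cost 8 + 4 + 11 + 2 + 4 = 29 ≤ 35, return 15 + 8 + 11 + 12 + 11 = 57.
Best is Canopus, Spica, Vega, Altair, and Lyra with total return 62.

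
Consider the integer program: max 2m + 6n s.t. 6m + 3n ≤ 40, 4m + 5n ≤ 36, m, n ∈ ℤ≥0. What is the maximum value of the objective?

42

The continuous relaxation peaks at (0, 7.2) with value 43.20; rounding to a feasible lattice point costs some objective.
(m,n)=(0,7): 6·0+3·7=21≤40, 4·0+5·7=35≤36, objective 42.
(m,n)=(1,6): 6·1+3·6=24≤40, 4·1+5·6=34≤36, objective 38.
(m,n)=(0,6): 6·0+3·6=18≤40, 4·0+5·6=30≤36, objective 36.
Maximum is 42 at (m,n)=(0,7).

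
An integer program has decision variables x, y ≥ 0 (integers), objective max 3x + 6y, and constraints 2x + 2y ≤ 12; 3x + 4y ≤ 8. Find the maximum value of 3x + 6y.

(x,y)=(0,2) is feasible, giving 12.
(x,y)=(1,1) is feasible, giving 9.
(x,y)=(0,1) is feasible, giving 6.
No feasible integer point exceeds 12.

12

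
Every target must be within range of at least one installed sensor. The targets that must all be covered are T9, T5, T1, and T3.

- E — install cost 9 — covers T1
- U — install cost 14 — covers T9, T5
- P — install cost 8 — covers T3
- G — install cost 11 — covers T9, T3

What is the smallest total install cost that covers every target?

The greedy cost-per-new-target heuristic would pick G, E, and U for 34, but a cheaper cover exists.
Choose E, U, and P: together they cover T9, T5, T1, T3 — every target.
Total install cost: 9 + 14 + 8 = 31.
No cover costs less than 31.

31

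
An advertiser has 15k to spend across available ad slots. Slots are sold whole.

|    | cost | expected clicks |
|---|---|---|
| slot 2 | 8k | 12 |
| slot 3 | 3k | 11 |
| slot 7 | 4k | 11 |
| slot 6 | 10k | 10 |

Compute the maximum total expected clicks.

Treat it as a binary knapsack problem.
slot 2 + slot 7: cost 8 + 4 = 12 ≤ 15, expected clicks 12 + 11 = 23.
slot 2 + slot 3: cost 8 + 3 = 11 ≤ 15, expected clicks 12 + 11 = 23.
slot 2 + slot 3 + slot 7: cost 8 + 3 + 4 = 15 ≤ 15, expected clicks 12 + 11 + 11 = 34.
Best is slot 2, slot 3, and slot 7 with total expected clicks 34.

34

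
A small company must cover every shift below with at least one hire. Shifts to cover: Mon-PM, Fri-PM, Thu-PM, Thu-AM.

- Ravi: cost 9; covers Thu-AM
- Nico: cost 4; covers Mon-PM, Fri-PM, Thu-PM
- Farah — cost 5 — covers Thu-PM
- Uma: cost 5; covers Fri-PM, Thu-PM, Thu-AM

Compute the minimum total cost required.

Choose Nico and Uma: together they cover Mon-PM, Fri-PM, Thu-PM, Thu-AM — every shift.
Total cost: 4 + 5 = 9.
No cover costs less than 9.

9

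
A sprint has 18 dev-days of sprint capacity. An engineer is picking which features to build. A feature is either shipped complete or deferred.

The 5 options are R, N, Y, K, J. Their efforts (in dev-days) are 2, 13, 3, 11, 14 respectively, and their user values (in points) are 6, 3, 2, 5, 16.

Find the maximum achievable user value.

Take R and J: effort 2 + 14 = 16 ≤ 18, user value 6 + 16 = 22.
No other feasible combination does better.

22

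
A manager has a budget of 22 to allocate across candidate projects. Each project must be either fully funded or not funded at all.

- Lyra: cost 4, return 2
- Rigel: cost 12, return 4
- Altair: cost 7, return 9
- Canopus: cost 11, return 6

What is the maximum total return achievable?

This is an integer program with binary decision variables.
Altair + Canopus: cost 7 + 11 = 18 ≤ 22, return 9 + 6 = 15.
Lyra + Altair + Canopus: cost 4 + 7 + 11 = 22 ≤ 22, return 2 + 9 + 6 = 17.
Rigel + Altair: cost 12 + 7 = 19 ≤ 22, return 4 + 9 = 13.
Best is Lyra, Altair, and Canopus with total return 17.

17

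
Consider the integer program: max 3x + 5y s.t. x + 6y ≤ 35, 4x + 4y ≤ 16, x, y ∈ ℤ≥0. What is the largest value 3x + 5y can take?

(x,y)=(0,4): 1·0+6·4=24≤35, 4·0+4·4=16≤16, objective 20.
(x,y)=(1,3): 1·1+6·3=19≤35, 4·1+4·3=16≤16, objective 18.
(x,y)=(0,3): 1·0+6·3=18≤35, 4·0+4·3=12≤16, objective 15.
No feasible integer point exceeds 20.

20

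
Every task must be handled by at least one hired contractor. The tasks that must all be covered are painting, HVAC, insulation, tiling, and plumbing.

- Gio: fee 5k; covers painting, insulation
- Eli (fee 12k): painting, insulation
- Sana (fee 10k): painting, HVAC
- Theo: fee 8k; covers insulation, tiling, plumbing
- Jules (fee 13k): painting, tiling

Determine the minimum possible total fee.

18

This is an integer covering problem.
The greedy cost-per-new-task heuristic would pick Gio, Theo, and Sana for 23, but a cheaper cover exists.
Choose Sana and Theo: together they cover painting, HVAC, insulation, tiling, plumbing — every task.
Total fee: 10 + 8 = 18.
No cover costs less than 18.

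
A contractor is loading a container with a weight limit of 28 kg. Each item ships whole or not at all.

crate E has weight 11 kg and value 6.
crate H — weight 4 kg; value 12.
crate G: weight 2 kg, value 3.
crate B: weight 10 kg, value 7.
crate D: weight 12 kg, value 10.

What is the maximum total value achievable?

32

crate E + crate H + crate G + crate B: weight 11 + 4 + 2 + 10 = 27 ≤ 28, value 6 + 12 + 3 + 7 = 28.
crate H + crate B + crate D: weight 4 + 10 + 12 = 26 ≤ 28, value 12 + 7 + 10 = 29.
crate H + crate G + crate B + crate D: weight 4 + 2 + 10 + 12 = 28 ≤ 28, value 12 + 3 + 7 + 10 = 32.
Best is crate H, crate G, crate B, and crate D with total value 32.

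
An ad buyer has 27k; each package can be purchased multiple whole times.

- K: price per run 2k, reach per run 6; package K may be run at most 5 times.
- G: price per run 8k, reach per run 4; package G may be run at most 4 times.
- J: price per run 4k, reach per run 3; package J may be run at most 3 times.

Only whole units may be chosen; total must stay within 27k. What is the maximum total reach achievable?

40

5×K, 1×G, and 2×J: price 26 ≤ 27, reach 5·6 + 1·4 + 2·3 = 40.
5×K and 3×J: price 22 ≤ 27, reach 5·6 + 3·3 = 39.
Best is 40.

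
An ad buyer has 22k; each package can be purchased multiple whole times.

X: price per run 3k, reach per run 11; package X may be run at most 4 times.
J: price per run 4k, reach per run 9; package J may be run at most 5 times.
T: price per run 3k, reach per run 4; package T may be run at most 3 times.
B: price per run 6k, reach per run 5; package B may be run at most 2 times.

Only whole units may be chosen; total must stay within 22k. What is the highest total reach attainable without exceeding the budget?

This is a bounded integer knapsack.
Take 4×X and 2×J: price 20 ≤ 22, reach 4·11 + 2·9 = 62.
X has the best ratio (11/3) and is taken to its limit of 4; remaining capacity is filled optimally with the others.

62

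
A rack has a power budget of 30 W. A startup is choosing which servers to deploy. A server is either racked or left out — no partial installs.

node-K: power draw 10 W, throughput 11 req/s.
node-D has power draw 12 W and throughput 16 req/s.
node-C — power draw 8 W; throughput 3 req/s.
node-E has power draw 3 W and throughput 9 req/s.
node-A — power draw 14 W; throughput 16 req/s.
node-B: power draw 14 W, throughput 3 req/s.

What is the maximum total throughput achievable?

41

This is an integer program with binary decision variables.
node-K + node-D + node-E: power draw 10 + 12 + 3 = 25 ≤ 30, throughput 11 + 16 + 9 = 36.
node-D + node-E + node-A: power draw 12 + 3 + 14 = 29 ≤ 30, throughput 16 + 9 + 16 = 41.
node-K + node-E + node-A: power draw 10 + 3 + 14 = 27 ≤ 30, throughput 11 + 9 + 16 = 36.
Best is node-D, node-E, and node-A with total throughput 41.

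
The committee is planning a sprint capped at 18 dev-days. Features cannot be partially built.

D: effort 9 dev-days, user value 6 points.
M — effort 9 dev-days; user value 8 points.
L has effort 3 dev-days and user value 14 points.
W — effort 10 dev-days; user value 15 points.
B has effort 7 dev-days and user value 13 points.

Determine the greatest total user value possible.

29

Take L and W: effort 3 + 10 = 13 ≤ 18, user value 14 + 15 = 29.
No other feasible combination does better.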